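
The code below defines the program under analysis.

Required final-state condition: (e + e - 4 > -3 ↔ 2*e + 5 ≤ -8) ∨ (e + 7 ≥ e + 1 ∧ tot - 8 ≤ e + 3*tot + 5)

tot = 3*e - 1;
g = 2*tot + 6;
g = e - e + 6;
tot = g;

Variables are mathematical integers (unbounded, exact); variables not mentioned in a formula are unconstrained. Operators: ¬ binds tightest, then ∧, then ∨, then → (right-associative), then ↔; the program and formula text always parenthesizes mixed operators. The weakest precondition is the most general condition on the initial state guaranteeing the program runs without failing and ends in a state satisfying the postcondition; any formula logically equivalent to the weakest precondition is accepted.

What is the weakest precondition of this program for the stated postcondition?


Working backward. After the program, the postcondition (e + e - 4 > -3 ↔ 2*e + 5 ≤ -8) ∨ (e + 7 ≥ e + 1 ∧ tot - 8 ≤ e + 3*tot + 5) must hold; in canonical form it is (2*e > 1 ↔ 2*e ≤ -13) ∨ e + 2*tot ≥ -13.
Before tot := g: (2*e > 1 ↔ 2*e ≤ -13) ∨ e + 2*g ≥ -13
Before g := e - e + 6: (2*e > 1 ↔ 2*e ≤ -13) ∨ e ≥ -25
Before g := 2*tot + 6: (2*e > 1 ↔ 2*e ≤ -13) ∨ e ≥ -25
Before tot := 3*e - 1: (2*e > 1 ↔ 2*e ≤ -13) ∨ e ≥ -25
Answer: WP = (2*e > 1 ↔ 2*e ≤ -13) ∨ e ≥ -25


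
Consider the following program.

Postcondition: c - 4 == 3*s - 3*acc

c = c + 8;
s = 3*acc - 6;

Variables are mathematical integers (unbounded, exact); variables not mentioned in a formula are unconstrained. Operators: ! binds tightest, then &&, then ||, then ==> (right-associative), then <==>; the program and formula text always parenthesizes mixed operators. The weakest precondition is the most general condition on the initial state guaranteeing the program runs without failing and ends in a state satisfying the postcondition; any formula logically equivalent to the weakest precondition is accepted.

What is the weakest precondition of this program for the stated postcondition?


Working backward. After the program, the postcondition c - 4 == 3*s - 3*acc must hold; in canonical form it is 3*acc + c == 3*s + 4.
Before s := 3*acc - 6: c == 6*acc - 14
Before c := c + 8: c == 6*acc - 22
Answer: WP = c == 6*acc - 22


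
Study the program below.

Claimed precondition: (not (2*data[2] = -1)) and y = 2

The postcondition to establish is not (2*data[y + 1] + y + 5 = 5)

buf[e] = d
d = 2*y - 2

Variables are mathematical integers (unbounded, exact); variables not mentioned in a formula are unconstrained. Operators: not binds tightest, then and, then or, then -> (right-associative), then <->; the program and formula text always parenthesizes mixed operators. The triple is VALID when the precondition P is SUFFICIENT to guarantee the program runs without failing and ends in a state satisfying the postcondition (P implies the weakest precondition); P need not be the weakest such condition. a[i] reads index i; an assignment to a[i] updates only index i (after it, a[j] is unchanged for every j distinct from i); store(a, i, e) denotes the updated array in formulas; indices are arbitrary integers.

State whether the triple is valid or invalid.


Working backward. After the program, the postcondition not (2*data[y + 1] + y + 5 = 5) must hold; in canonical form it is not (2*data[y + 1] + y = 0).
Before d := 2*y - 2: not (2*data[y + 1] + y = 0)
Before buf[e] := d: not (2*data[y + 1] + y = 0)
The weakest precondition is not (2*data[y + 1] + y = 0).
Check whether (not (2*data[2] = -1)) and y = 2 implies it.
Countermodel: at the initial state data = {[2] = -1, [3] = -1, elsewhere -1}, y = 2, the precondition holds but the weakest precondition fails.
Answer: invalid


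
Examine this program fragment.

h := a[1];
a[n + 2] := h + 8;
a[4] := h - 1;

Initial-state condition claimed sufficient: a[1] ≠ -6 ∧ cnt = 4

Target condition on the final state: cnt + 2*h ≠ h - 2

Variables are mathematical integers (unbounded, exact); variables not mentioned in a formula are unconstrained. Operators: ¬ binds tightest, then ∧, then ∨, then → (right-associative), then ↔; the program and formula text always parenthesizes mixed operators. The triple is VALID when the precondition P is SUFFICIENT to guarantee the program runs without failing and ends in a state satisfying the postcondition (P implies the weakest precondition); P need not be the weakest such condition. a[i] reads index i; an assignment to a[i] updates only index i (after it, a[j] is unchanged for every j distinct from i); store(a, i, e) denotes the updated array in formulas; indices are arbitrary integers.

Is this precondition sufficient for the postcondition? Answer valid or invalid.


Working backward. After the program, the postcondition cnt + 2*h ≠ h - 2 must hold; in canonical form it is cnt + h ≠ -2.
Before a[4] := h - 1: cnt + h ≠ -2
Before a[n + 2] := h + 8: cnt + h ≠ -2
Before h := a[1]: a[1] + cnt ≠ -2
The weakest precondition is a[1] + cnt ≠ -2.
Check whether a[1] ≠ -6 ∧ cnt = 4 implies it.
Every state satisfying the precondition satisfies the weakest precondition: the implication holds.
Answer: valid


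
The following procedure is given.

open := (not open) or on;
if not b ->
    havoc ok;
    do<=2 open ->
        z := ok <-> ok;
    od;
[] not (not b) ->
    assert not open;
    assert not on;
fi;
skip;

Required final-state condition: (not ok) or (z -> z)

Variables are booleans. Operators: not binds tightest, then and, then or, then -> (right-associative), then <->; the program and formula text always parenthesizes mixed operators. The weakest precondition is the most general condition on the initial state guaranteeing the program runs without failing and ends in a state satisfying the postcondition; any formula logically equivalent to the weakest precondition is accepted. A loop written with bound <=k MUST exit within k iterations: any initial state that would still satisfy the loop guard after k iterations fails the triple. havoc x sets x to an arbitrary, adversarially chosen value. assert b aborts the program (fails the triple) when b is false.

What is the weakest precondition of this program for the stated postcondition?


Working backward. After the program, the postcondition (not ok) or (z -> z) must hold; in canonical form it is true.
Before skip: true
Then branch requires open -> (open -> (not open)); else branch requires (not open) and (not on).
Before the if: ((not b) -> (open -> (open -> (not open)))) and (b -> ((not open) and (not on)))
Before open := (not open) or on: ((not b) -> (((not open) or on) -> (((not open) or on) -> (not ((not open) or on))))) and (b -> ((not ((not open) or on)) and (not on)))
Answer: WP = ((not b) -> (((not open) or on) -> (((not open) or on) -> (not ((not open) or on))))) and (b -> ((not ((not open) or on)) and (not on)))


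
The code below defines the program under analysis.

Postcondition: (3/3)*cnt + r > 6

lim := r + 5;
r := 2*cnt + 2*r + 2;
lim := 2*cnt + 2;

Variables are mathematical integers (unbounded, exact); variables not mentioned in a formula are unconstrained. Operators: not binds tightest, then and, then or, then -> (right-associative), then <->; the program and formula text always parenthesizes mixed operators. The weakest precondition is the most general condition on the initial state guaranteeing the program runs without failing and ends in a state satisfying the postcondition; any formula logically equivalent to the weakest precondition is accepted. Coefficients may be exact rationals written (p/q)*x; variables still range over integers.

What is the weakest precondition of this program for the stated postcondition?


Working backward. After the program, the postcondition (3/3)*cnt + r > 6 must hold; in canonical form it is cnt + r > 6.
Before lim := 2*cnt + 2: cnt + r > 6
Before r := 2*cnt + 2*r + 2: 3*cnt + 2*r > 4
Before lim := r + 5: 3*cnt + 2*r > 4
Answer: WP = 3*cnt + 2*r > 4


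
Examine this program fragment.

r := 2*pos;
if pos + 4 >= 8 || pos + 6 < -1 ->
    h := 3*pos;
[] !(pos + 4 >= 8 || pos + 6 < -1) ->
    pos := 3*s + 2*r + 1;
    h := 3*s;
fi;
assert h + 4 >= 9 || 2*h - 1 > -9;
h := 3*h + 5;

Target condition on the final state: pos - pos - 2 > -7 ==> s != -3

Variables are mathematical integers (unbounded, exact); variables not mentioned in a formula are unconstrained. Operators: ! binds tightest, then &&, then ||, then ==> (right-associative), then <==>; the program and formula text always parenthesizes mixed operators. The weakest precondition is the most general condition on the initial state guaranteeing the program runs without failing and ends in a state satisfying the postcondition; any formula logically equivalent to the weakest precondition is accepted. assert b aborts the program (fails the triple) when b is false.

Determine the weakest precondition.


Working backward. After the program, the postcondition pos - pos - 2 > -7 ==> s != -3 must hold; in canonical form it is s != -3.
Before h := 3*h + 5: s != -3
Before assert h + 4 >= 9 || 2*h - 1 > -9: (h >= 5 || 2*h > -8) && s != -3
Then branch requires (3*pos >= 5 || 6*pos > -8) && s != -3; else branch requires (3*s >= 5 || 6*s > -8) && s != -3.
Before the if: ((pos >= 4 || pos < -7) ==> ((3*pos >= 5 || 6*pos > -8) && s != -3)) && ((!(pos >= 4 || pos < -7)) ==> ((3*s >= 5 || 6*s > -8) && s != -3))
Before r := 2*pos: ((pos >= 4 || pos < -7) ==> ((3*pos >= 5 || 6*pos > -8) && s != -3)) && ((!(pos >= 4 || pos < -7)) ==> ((3*s >= 5 || 6*s > -8) && s != -3))
Answer: WP = ((pos >= 4 || pos < -7) ==> ((3*pos >= 5 || 6*pos > -8) && s != -3)) && ((!(pos >= 4 || pos < -7)) ==> ((3*s >= 5 || 6*s > -8) && s != -3))


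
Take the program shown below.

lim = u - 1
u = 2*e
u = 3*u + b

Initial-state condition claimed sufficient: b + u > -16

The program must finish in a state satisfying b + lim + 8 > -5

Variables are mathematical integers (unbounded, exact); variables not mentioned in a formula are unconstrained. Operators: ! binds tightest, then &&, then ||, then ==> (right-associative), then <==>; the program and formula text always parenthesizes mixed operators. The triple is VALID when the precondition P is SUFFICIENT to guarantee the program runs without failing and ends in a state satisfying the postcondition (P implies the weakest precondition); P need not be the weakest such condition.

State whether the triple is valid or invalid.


Working backward. After the program, the postcondition b + lim + 8 > -5 must hold; in canonical form it is b + lim > -13.
Before u := 3*u + b: b + lim > -13
Before u := 2*e: b + lim > -13
Before lim := u - 1: b + u > -12
The weakest precondition is b + u > -12.
Check whether b + u > -16 implies it.
Countermodel: at the initial state b = -15, u = 0, the precondition holds but the weakest precondition fails.
Answer: invalid


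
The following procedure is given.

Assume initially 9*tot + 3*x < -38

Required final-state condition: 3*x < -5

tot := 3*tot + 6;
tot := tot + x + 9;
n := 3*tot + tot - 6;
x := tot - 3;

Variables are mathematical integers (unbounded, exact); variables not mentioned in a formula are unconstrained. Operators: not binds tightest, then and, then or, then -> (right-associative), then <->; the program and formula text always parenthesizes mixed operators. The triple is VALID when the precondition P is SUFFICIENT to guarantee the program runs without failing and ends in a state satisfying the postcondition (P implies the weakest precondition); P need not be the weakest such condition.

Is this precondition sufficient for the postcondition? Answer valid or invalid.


Working backward. After the program, 3*x < -5 must hold.
Before x := tot - 3: 3*tot < 4
Before n := 3*tot + tot - 6: 3*tot < 4
Before tot := tot + x + 9: 3*tot + 3*x < -23
Before tot := 3*tot + 6: 9*tot + 3*x < -41
The weakest precondition is 9*tot + 3*x < -41.
Check whether 9*tot + 3*x < -38 implies it.
Countermodel: at the initial state tot = -5, x = 2, the precondition holds but the weakest precondition fails.
Answer: invalid


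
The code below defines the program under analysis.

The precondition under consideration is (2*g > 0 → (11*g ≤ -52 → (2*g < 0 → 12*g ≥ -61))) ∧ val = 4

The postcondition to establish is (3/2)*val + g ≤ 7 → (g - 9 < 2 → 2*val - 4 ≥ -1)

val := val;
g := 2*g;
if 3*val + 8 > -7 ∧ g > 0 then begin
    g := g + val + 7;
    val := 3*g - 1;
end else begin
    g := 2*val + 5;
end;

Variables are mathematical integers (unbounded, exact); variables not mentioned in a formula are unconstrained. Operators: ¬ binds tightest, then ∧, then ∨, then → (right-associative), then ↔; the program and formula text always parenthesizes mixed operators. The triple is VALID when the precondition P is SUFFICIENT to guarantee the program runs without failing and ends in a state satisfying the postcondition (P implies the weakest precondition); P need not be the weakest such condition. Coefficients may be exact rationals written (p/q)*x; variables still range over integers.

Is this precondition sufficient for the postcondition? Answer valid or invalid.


Working backward. After the program, the postcondition (3/2)*val + g ≤ 7 → (g - 9 < 2 → 2*val - 4 ≥ -1) must hold; in canonical form it is g + (3/2)*val ≤ 7 → (g < 11 → 2*val ≥ 3).
Then branch requires (11/2)*g + (11/2)*val ≤ -30 → (g + val < 4 → 6*g + 6*val ≥ -37); else branch requires (7/2)*val ≤ 2 → (2*val < 6 → 2*val ≥ 3).
Before the if: ((3*val > -15 ∧ g > 0) → ((11/2)*g + (11/2)*val ≤ -30 → (g + val < 4 → 6*g + 6*val ≥ -37))) ∧ ((¬(3*val > -15 ∧ g > 0)) → ((7/2)*val ≤ 2 → (2*val < 6 → 2*val ≥ 3)))
Before g := 2*g: ((3*val > -15 ∧ 2*g > 0) → (11*g + (11/2)*val ≤ -30 → (2*g + val < 4 → 12*g + 6*val ≥ -37))) ∧ ((¬(3*val > -15 ∧ 2*g > 0)) → ((7/2)*val ≤ 2 → (2*val < 6 → 2*val ≥ 3)))
Before val := val: ((3*val > -15 ∧ 2*g > 0) → (11*g + (11/2)*val ≤ -30 → (2*g + val < 4 → 12*g + 6*val ≥ -37))) ∧ ((¬(3*val > -15 ∧ 2*g > 0)) → ((7/2)*val ≤ 2 → (2*val < 6 → 2*val ≥ 3)))
The weakest precondition is ((3*val > -15 ∧ 2*g > 0) → (11*g + (11/2)*val ≤ -30 → (2*g + val < 4 → 12*g + 6*val ≥ -37))) ∧ ((¬(3*val > -15 ∧ 2*g > 0)) → ((7/2)*val ≤ 2 → (2*val < 6 → 2*val ≥ 3))).
Check whether (2*g > 0 → (11*g ≤ -52 → (2*g < 0 → 12*g ≥ -61))) ∧ val = 4 implies it.
Every state satisfying the precondition satisfies the weakest precondition: the implication holds.
Answer: valid


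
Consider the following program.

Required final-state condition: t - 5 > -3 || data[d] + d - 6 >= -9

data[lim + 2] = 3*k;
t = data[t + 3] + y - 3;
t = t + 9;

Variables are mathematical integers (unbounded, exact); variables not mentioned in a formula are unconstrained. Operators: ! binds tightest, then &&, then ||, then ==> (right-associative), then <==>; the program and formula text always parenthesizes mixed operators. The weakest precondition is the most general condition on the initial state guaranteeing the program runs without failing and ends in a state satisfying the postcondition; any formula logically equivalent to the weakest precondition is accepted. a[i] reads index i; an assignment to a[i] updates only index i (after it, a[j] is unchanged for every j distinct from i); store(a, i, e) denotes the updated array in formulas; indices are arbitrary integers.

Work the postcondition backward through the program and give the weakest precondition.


Working backward. After the program, the postcondition t - 5 > -3 || data[d] + d - 6 >= -9 must hold; in canonical form it is t > 2 || data[d] + d >= -3.
Before t := t + 9: t > -7 || data[d] + d >= -3
Before t := data[t + 3] + y - 3: data[t + 3] + y > -4 || data[d] + d >= -3
Before data[lim + 2] := 3*k: store(data, lim + 2, 3*k)[t + 3] + y > -4 || store(data, lim + 2, 3*k)[d] + d >= -3
Answer: WP = store(data, lim + 2, 3*k)[t + 3] + y > -4 || store(data, lim + 2, 3*k)[d] + d >= -3


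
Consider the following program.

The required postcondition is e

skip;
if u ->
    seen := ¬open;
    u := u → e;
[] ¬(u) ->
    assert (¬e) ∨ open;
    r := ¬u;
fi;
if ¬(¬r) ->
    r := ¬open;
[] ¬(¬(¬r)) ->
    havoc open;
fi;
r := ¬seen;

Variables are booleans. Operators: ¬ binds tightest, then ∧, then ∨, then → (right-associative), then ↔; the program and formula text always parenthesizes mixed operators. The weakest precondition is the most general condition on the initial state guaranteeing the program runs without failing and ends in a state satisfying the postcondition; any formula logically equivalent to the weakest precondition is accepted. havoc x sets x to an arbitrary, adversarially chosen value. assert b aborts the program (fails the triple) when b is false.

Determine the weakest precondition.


Working backward. After the program, e must hold.
Before r := ¬seen: e
Then branch requires e; else branch requires e.
Before the if: (r → e) ∧ ((¬r) → e)
Then branch requires (r → e) ∧ ((¬r) → e); else branch requires ((¬e) ∨ open) ∧ ((¬u) → e) ∧ (u → e).
Before the if: (u → ((r → e) ∧ ((¬r) → e))) ∧ ((¬u) → (((¬e) ∨ open) ∧ ((¬u) → e) ∧ (u → e)))
Before skip: (u → ((r → e) ∧ ((¬r) → e))) ∧ ((¬u) → (((¬e) ∨ open) ∧ ((¬u) → e) ∧ (u → e)))
Answer: WP = (u → ((r → e) ∧ ((¬r) → e))) ∧ ((¬u) → (((¬e) ∨ open) ∧ ((¬u) → e) ∧ (u → e)))


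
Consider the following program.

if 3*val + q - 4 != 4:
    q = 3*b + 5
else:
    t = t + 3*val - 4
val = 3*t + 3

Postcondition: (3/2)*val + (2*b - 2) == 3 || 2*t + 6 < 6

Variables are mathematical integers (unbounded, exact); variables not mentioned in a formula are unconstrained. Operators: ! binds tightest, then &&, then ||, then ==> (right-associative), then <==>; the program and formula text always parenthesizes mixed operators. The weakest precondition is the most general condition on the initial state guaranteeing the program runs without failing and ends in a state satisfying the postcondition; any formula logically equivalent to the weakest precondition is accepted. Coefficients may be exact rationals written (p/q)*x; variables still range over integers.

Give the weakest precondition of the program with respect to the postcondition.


Working backward. After the program, the postcondition (3/2)*val + (2*b - 2) == 3 || 2*t + 6 < 6 must hold; in canonical form it is 2*b + (3/2)*val == 5 || 2*t < 0.
Before val := 3*t + 3: 2*b + (9/2)*t == 1/2 || 2*t < 0
Then branch requires 2*b + (9/2)*t == 1/2 || 2*t < 0; else branch requires 2*b + (9/2)*t + (27/2)*val == 37/2 || 2*t + 6*val < 8.
Before the if: (q + 3*val != 8 ==> (2*b + (9/2)*t == 1/2 || 2*t < 0)) && ((!(q + 3*val != 8)) ==> (2*b + (9/2)*t + (27/2)*val == 37/2 || 2*t + 6*val < 8))
Answer: WP = (q + 3*val != 8 ==> (2*b + (9/2)*t == 1/2 || 2*t < 0)) && ((!(q + 3*val != 8)) ==> (2*b + (9/2)*t + (27/2)*val == 37/2 || 2*t + 6*val < 8))


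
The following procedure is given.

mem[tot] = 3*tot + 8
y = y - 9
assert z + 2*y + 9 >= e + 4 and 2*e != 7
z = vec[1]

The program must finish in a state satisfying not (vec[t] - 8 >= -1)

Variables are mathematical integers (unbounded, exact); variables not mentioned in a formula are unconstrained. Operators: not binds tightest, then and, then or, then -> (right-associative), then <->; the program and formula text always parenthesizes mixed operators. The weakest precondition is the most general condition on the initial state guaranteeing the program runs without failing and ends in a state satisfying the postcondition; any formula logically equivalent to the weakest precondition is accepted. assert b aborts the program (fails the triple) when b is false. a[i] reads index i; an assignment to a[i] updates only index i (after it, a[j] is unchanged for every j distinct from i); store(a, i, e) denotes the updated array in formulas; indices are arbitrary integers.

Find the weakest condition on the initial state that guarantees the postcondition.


Working backward. After the program, the postcondition not (vec[t] - 8 >= -1) must hold; in canonical form it is not (vec[t] >= 7).
Before z := vec[1]: not (vec[t] >= 7)
Before assert z + 2*y + 9 >= e + 4 and 2*e != 7: 2*y + z >= e - 5 and 2*e != 7 and (not (vec[t] >= 7))
Before y := y - 9: 2*y + z >= e + 13 and 2*e != 7 and (not (vec[t] >= 7))
Before mem[tot] := 3*tot + 8: 2*y + z >= e + 13 and 2*e != 7 and (not (vec[t] >= 7))
Answer: WP = 2*y + z >= e + 13 and 2*e != 7 and (not (vec[t] >= 7))


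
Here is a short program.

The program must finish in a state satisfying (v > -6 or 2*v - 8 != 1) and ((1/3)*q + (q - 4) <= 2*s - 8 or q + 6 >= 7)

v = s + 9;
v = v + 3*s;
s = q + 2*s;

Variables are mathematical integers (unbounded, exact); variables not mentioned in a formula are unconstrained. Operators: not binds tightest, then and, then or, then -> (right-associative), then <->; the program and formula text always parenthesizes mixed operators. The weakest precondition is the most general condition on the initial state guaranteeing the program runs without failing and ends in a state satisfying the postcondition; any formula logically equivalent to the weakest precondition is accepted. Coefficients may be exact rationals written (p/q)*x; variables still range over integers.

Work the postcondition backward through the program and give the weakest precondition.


Working backward. After the program, the postcondition (v > -6 or 2*v - 8 != 1) and ((1/3)*q + (q - 4) <= 2*s - 8 or q + 6 >= 7) must hold; in canonical form it is (v > -6 or 2*v != 9) and ((4/3)*q <= 2*s - 4 or q >= 1).
Before s := q + 2*s: (v > -6 or 2*v != 9) and ((2/3)*q + 4*s >= 4 or q >= 1)
Before v := v + 3*s: (3*s + v > -6 or 6*s + 2*v != 9) and ((2/3)*q + 4*s >= 4 or q >= 1)
Before v := s + 9: (4*s > -15 or 8*s != -9) and ((2/3)*q + 4*s >= 4 or q >= 1)
Answer: WP = (4*s > -15 or 8*s != -9) and ((2/3)*q + 4*s >= 4 or q >= 1)


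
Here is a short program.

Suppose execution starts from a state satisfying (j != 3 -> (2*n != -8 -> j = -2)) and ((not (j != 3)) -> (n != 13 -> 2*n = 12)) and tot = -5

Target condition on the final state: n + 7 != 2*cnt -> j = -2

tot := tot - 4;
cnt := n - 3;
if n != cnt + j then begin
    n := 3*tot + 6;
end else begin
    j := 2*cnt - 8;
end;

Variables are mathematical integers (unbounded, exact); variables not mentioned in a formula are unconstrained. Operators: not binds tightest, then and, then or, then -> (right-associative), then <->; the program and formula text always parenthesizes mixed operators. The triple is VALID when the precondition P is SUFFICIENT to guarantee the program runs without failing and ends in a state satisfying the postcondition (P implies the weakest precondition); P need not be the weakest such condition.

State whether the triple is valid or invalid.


Working backward. After the program, the postcondition n + 7 != 2*cnt -> j = -2 must hold; in canonical form it is n != 2*cnt - 7 -> j = -2.
Then branch requires 3*tot != 2*cnt - 13 -> j = -2; else branch requires n != 2*cnt - 7 -> 2*cnt = 6.
Before the if: (n != cnt + j -> (3*tot != 2*cnt - 13 -> j = -2)) and ((not (n != cnt + j)) -> (n != 2*cnt - 7 -> 2*cnt = 6))
Before cnt := n - 3: (j != 3 -> (3*tot != 2*n - 19 -> j = -2)) and ((not (j != 3)) -> (n != 13 -> 2*n = 12))
Before tot := tot - 4: (j != 3 -> (3*tot != 2*n - 7 -> j = -2)) and ((not (j != 3)) -> (n != 13 -> 2*n = 12))
The weakest precondition is (j != 3 -> (3*tot != 2*n - 7 -> j = -2)) and ((not (j != 3)) -> (n != 13 -> 2*n = 12)).
Check whether (j != 3 -> (2*n != -8 -> j = -2)) and ((not (j != 3)) -> (n != 13 -> 2*n = 12)) and tot = -5 implies it.
Every state satisfying the precondition satisfies the weakest precondition: the implication holds.
Answer: valid


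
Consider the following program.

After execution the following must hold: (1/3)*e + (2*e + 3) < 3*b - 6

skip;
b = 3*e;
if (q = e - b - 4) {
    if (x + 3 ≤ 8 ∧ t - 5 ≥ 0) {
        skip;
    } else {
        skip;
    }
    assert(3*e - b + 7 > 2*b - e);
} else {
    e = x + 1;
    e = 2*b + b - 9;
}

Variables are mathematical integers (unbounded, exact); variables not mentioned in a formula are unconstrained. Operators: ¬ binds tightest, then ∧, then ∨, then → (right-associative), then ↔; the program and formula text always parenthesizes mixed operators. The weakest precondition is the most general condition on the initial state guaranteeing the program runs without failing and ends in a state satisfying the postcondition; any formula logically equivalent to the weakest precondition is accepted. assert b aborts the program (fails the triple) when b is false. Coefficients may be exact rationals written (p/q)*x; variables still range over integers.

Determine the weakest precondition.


Working backward. After the program, the postcondition (1/3)*e + (2*e + 3) < 3*b - 6 must hold; in canonical form it is (7/3)*e < 3*b - 9.
Then branch requires ((x ≤ 5 ∧ t ≥ 5) → (4*e > 3*b - 7 ∧ (7/3)*e < 3*b - 9)) ∧ ((¬(x ≤ 5 ∧ t ≥ 5)) → (4*e > 3*b - 7 ∧ (7/3)*e < 3*b - 9)); else branch requires 4*b < 12.
Before the if: (b + q = e - 4 → (((x ≤ 5 ∧ t ≥ 5) → (4*e > 3*b - 7 ∧ (7/3)*e < 3*b - 9)) ∧ ((¬(x ≤ 5 ∧ t ≥ 5)) → (4*e > 3*b - 7 ∧ (7/3)*e < 3*b - 9)))) ∧ ((¬(b + q = e - 4)) → 4*b < 12)
Before b := 3*e: (2*e + q = -4 → (((x ≤ 5 ∧ t ≥ 5) → (5*e < 7 ∧ (20/3)*e > 9)) ∧ ((¬(x ≤ 5 ∧ t ≥ 5)) → (5*e < 7 ∧ (20/3)*e > 9)))) ∧ ((¬(2*e + q = -4)) → 12*e < 12)
Before skip: (2*e + q = -4 → (((x ≤ 5 ∧ t ≥ 5) → (5*e < 7 ∧ (20/3)*e > 9)) ∧ ((¬(x ≤ 5 ∧ t ≥ 5)) → (5*e < 7 ∧ (20/3)*e > 9)))) ∧ ((¬(2*e + q = -4)) → 12*e < 12)
Answer: WP = (2*e + q = -4 → (((x ≤ 5 ∧ t ≥ 5) → (5*e < 7 ∧ (20/3)*e > 9)) ∧ ((¬(x ≤ 5 ∧ t ≥ 5)) → (5*e < 7 ∧ (20/3)*e > 9)))) ∧ ((¬(2*e + q = -4)) → 12*e < 12)


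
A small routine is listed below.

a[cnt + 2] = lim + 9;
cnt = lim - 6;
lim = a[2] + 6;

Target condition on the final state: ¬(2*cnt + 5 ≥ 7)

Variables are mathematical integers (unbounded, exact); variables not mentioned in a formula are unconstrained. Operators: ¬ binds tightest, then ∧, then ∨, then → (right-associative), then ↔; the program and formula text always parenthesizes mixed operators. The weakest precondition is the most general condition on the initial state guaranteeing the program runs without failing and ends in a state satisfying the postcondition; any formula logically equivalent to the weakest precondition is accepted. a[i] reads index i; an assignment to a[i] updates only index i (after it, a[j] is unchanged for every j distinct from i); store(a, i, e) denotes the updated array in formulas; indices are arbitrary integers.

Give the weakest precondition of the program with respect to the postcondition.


Working backward. After the program, the postcondition ¬(2*cnt + 5 ≥ 7) must hold; in canonical form it is ¬(2*cnt ≥ 2).
Before lim := a[2] + 6: ¬(2*cnt ≥ 2)
Before cnt := lim - 6: ¬(2*lim ≥ 14)
Before a[cnt + 2] := lim + 9: ¬(2*lim ≥ 14)
Answer: WP = ¬(2*lim ≥ 14)


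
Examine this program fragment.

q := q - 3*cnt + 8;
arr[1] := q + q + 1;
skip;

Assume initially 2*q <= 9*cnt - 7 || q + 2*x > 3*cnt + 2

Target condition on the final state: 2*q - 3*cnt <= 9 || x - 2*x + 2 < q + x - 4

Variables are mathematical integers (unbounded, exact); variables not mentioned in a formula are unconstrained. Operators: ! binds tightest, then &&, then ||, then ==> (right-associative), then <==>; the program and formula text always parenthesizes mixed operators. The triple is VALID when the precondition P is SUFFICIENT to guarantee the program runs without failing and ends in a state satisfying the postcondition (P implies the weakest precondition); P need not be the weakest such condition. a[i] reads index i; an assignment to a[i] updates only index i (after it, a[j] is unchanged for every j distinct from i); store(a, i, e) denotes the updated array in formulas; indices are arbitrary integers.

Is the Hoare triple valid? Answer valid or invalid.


Working backward. After the program, the postcondition 2*q - 3*cnt <= 9 || x - 2*x + 2 < q + x - 4 must hold; in canonical form it is 2*q <= 3*cnt + 9 || q + 2*x > 6.
Before skip: 2*q <= 3*cnt + 9 || q + 2*x > 6
Before arr[1] := q + q + 1: 2*q <= 3*cnt + 9 || q + 2*x > 6
Before q := q - 3*cnt + 8: 2*q <= 9*cnt - 7 || q + 2*x > 3*cnt - 2
The weakest precondition is 2*q <= 9*cnt - 7 || q + 2*x > 3*cnt - 2.
Check whether 2*q <= 9*cnt - 7 || q + 2*x > 3*cnt + 2 implies it.
Every state satisfying the precondition satisfies the weakest precondition: the implication holds.
Answer: valid


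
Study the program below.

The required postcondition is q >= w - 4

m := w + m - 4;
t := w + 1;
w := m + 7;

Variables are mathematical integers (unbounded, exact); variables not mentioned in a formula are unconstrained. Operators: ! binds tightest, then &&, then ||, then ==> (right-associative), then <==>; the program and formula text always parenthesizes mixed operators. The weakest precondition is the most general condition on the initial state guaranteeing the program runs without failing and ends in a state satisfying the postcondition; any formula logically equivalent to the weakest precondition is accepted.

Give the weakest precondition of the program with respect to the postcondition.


Working backward. After the program, q >= w - 4 must hold.
Before w := m + 7: q >= m + 3
Before t := w + 1: q >= m + 3
Before m := w + m - 4: q >= m + w - 1
Answer: WP = q >= m + w - 1


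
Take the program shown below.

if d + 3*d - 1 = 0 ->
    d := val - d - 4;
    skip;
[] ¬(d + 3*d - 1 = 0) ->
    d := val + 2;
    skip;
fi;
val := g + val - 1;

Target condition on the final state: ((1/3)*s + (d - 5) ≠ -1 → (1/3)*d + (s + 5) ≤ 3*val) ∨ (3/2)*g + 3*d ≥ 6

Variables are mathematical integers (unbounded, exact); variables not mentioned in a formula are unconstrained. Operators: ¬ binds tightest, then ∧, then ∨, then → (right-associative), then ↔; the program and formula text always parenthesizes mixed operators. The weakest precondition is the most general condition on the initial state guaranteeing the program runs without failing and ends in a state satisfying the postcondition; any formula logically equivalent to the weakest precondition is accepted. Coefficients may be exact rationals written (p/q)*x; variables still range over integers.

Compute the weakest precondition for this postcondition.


Working backward. After the program, the postcondition ((1/3)*s + (d - 5) ≠ -1 → (1/3)*d + (s + 5) ≤ 3*val) ∨ (3/2)*g + 3*d ≥ 6 must hold; in canonical form it is (d + (1/3)*s ≠ 4 → (1/3)*d + s ≤ 3*val - 5) ∨ 3*d + (3/2)*g ≥ 6.
Before val := g + val - 1: (d + (1/3)*s ≠ 4 → (1/3)*d + s ≤ 3*g + 3*val - 8) ∨ 3*d + (3/2)*g ≥ 6
Then branch requires ((1/3)*s + val ≠ d + 8 → s ≤ (1/3)*d + 3*g + (8/3)*val - 20/3) ∨ (3/2)*g + 3*val ≥ 3*d + 18; else branch requires ((1/3)*s + val ≠ 2 → s ≤ 3*g + (8/3)*val - 26/3) ∨ (3/2)*g + 3*val ≥ 0.
Before the if: (4*d = 1 → (((1/3)*s + val ≠ d + 8 → s ≤ (1/3)*d + 3*g + (8/3)*val - 20/3) ∨ (3/2)*g + 3*val ≥ 3*d + 18)) ∧ ((¬(4*d = 1)) → (((1/3)*s + val ≠ 2 → s ≤ 3*g + (8/3)*val - 26/3) ∨ (3/2)*g + 3*val ≥ 0))
Answer: WP = (4*d = 1 → (((1/3)*s + val ≠ d + 8 → s ≤ (1/3)*d + 3*g + (8/3)*val - 20/3) ∨ (3/2)*g + 3*val ≥ 3*d + 18)) ∧ ((¬(4*d = 1)) → (((1/3)*s + val ≠ 2 → s ≤ 3*g + (8/3)*val - 26/3) ∨ (3/2)*g + 3*val ≥ 0))


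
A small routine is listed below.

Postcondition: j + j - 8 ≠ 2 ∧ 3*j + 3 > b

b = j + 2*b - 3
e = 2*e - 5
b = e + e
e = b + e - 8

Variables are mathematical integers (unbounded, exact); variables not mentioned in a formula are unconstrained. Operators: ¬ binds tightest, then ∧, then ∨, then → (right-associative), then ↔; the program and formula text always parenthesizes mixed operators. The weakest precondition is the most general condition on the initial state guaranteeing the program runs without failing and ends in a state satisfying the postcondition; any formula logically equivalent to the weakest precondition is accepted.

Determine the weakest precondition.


Working backward. After the program, the postcondition j + j - 8 ≠ 2 ∧ 3*j + 3 > b must hold; in canonical form it is 2*j ≠ 10 ∧ 3*j > b - 3.
Before e := b + e - 8: 2*j ≠ 10 ∧ 3*j > b - 3
Before b := e + e: 2*j ≠ 10 ∧ 3*j > 2*e - 3
Before e := 2*e - 5: 2*j ≠ 10 ∧ 3*j > 4*e - 13
Before b := j + 2*b - 3: 2*j ≠ 10 ∧ 3*j > 4*e - 13
Answer: WP = 2*j ≠ 10 ∧ 3*j > 4*e - 13


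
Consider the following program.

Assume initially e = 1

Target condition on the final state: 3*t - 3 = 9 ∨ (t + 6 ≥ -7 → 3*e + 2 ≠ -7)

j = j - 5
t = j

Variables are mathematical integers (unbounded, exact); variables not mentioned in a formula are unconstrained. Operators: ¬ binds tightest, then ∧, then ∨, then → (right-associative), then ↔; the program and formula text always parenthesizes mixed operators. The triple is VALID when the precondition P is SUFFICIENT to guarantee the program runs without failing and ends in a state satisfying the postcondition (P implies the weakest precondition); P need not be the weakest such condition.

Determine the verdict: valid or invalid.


Working backward. After the program, the postcondition 3*t - 3 = 9 ∨ (t + 6 ≥ -7 → 3*e + 2 ≠ -7) must hold; in canonical form it is 3*t = 12 ∨ (t ≥ -13 → 3*e ≠ -9).
Before t := j: 3*j = 12 ∨ (j ≥ -13 → 3*e ≠ -9)
Before j := j - 5: 3*j = 27 ∨ (j ≥ -8 → 3*e ≠ -9)
The weakest precondition is 3*j = 27 ∨ (j ≥ -8 → 3*e ≠ -9).
Check whether e = 1 implies it.
Every state satisfying the precondition satisfies the weakest precondition: the implication holds.
Answer: valid


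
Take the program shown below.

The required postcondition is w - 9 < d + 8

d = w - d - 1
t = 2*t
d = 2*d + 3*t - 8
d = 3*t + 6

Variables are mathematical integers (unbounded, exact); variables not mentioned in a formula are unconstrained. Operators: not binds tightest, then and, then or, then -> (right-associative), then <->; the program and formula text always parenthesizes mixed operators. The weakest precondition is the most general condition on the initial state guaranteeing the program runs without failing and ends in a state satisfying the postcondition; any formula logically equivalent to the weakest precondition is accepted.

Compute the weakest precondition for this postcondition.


Working backward. After the program, the postcondition w - 9 < d + 8 must hold; in canonical form it is w < d + 17.
Before d := 3*t + 6: w < 3*t + 23
Before d := 2*d + 3*t - 8: w < 3*t + 23
Before t := 2*t: w < 6*t + 23
Before d := w - d - 1: w < 6*t + 23
Answer: WP = w < 6*t + 23


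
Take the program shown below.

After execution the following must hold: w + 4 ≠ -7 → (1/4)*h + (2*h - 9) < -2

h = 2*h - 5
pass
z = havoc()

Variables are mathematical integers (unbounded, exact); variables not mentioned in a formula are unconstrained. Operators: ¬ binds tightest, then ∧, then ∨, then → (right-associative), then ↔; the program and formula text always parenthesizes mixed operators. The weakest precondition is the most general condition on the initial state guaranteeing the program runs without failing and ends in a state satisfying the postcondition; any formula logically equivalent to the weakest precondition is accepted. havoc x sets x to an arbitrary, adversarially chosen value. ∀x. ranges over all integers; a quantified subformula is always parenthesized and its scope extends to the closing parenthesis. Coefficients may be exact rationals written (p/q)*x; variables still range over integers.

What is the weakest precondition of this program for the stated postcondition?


Working backward. After the program, the postcondition w + 4 ≠ -7 → (1/4)*h + (2*h - 9) < -2 must hold; in canonical form it is w ≠ -11 → (9/4)*h < 7.
Before havoc z: w ≠ -11 → (9/4)*h < 7
Before skip: w ≠ -11 → (9/4)*h < 7
Before h := 2*h - 5: w ≠ -11 → (9/2)*h < 73/4
Answer: WP = w ≠ -11 → (9/2)*h < 73/4


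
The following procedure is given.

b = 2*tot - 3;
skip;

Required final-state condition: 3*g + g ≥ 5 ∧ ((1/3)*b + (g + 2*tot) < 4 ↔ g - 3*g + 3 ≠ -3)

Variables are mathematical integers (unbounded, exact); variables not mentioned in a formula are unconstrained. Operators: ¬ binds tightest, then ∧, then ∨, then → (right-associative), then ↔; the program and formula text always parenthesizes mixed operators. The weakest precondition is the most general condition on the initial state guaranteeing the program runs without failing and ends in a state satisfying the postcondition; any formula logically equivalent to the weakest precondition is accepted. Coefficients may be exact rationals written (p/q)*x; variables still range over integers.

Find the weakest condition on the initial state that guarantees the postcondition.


Working backward. After the program, the postcondition 3*g + g ≥ 5 ∧ ((1/3)*b + (g + 2*tot) < 4 ↔ g - 3*g + 3 ≠ -3) must hold; in canonical form it is 4*g ≥ 5 ∧ ((1/3)*b + g + 2*tot < 4 ↔ 2*g ≠ 6).
Before skip: 4*g ≥ 5 ∧ ((1/3)*b + g + 2*tot < 4 ↔ 2*g ≠ 6)
Before b := 2*tot - 3: 4*g ≥ 5 ∧ (g + (8/3)*tot < 5 ↔ 2*g ≠ 6)
Answer: WP = 4*g ≥ 5 ∧ (g + (8/3)*tot < 5 ↔ 2*g ≠ 6)


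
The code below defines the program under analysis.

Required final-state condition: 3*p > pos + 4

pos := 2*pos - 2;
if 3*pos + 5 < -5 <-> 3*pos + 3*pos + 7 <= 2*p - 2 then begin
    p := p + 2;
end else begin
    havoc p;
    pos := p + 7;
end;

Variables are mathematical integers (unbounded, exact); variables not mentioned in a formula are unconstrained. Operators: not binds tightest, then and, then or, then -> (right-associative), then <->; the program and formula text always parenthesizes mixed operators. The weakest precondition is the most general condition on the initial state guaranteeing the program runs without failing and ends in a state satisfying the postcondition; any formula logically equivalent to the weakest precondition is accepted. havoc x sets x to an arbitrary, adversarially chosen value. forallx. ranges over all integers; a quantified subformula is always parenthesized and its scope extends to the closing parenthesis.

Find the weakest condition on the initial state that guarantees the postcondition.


Working backward. After the program, 3*p > pos + 4 must hold.
Then branch requires 3*p > pos - 2; else branch requires forall p_1. 2*p_1 > 11.
Before the if: ((3*pos < -10 <-> 6*pos <= 2*p - 9) -> 3*p > pos - 2) and ((not (3*pos < -10 <-> 6*pos <= 2*p - 9)) -> (forall p_1. 2*p_1 > 11))
Before pos := 2*pos - 2: ((6*pos < -4 <-> 12*pos <= 2*p + 3) -> 3*p > 2*pos - 4) and ((not (6*pos < -4 <-> 12*pos <= 2*p + 3)) -> (forall p_1. 2*p_1 > 11))
Answer: WP = ((6*pos < -4 <-> 12*pos <= 2*p + 3) -> 3*p > 2*pos - 4) and ((not (6*pos < -4 <-> 12*pos <= 2*p + 3)) -> (forall p_1. 2*p_1 > 11))


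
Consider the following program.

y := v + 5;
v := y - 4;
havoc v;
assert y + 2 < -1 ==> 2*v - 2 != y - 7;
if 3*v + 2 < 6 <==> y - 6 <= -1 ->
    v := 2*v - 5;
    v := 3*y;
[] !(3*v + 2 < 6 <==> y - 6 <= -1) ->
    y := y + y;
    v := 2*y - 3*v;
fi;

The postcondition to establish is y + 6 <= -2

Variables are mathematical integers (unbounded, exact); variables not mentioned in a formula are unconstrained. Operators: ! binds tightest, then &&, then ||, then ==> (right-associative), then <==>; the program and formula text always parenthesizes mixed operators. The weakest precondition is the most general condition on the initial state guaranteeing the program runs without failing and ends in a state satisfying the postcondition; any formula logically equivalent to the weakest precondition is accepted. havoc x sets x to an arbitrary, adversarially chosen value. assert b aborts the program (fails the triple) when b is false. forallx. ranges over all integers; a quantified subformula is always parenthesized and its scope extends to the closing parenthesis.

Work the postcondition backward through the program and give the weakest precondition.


Working backward. After the program, the postcondition y + 6 <= -2 must hold; in canonical form it is y <= -8.
Then branch requires y <= -8; else branch requires 2*y <= -8.
Before the if: ((3*v < 4 <==> y <= 5) ==> y <= -8) && ((!(3*v < 4 <==> y <= 5)) ==> 2*y <= -8)
Before assert y + 2 < -1 ==> 2*v - 2 != y - 7: (y < -3 ==> 2*v != y - 5) && ((3*v < 4 <==> y <= 5) ==> y <= -8) && ((!(3*v < 4 <==> y <= 5)) ==> 2*y <= -8)
Before havoc v: forall v_1. ((y < -3 ==> 2*v_1 != y - 5) && ((3*v_1 < 4 <==> y <= 5) ==> y <= -8) && ((!(3*v_1 < 4 <==> y <= 5)) ==> 2*y <= -8))
Before v := y - 4: forall v_1. ((y < -3 ==> 2*v_1 != y - 5) && ((3*v_1 < 4 <==> y <= 5) ==> y <= -8) && ((!(3*v_1 < 4 <==> y <= 5)) ==> 2*y <= -8))
Before y := v + 5: forall v_1. ((v < -8 ==> 2*v_1 != v) && ((3*v_1 < 4 <==> v <= 0) ==> v <= -13) && ((!(3*v_1 < 4 <==> v <= 0)) ==> 2*v <= -18))
Answer: WP = forall v_1. ((v < -8 ==> 2*v_1 != v) && ((3*v_1 < 4 <==> v <= 0) ==> v <= -13) && ((!(3*v_1 < 4 <==> v <= 0)) ==> 2*v <= -18))
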